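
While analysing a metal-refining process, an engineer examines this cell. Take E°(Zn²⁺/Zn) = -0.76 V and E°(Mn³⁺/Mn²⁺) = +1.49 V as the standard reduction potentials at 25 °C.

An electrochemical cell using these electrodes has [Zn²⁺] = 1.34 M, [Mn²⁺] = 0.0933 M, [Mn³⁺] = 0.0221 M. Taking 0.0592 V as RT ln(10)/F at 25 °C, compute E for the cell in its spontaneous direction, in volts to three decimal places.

+2.209 V

Mn³⁺/Mn²⁺ is the cathode (higher E°), Zn²⁺/Zn the anode: E°cell = +1.49 − (-0.76) = +2.25 V, n = 2.
Overall: 2 Mn³⁺(aq) + Zn(s) → 2 Mn²⁺(aq) + Zn²⁺(aq)
Q = [Mn²⁺]^2·[Zn²⁺] / ([Mn³⁺]^2); log Q = 1.378.
E = E° − (0.0592/n) log Q = +2.25 − (0.0592/2)(1.378) = +2.209 V.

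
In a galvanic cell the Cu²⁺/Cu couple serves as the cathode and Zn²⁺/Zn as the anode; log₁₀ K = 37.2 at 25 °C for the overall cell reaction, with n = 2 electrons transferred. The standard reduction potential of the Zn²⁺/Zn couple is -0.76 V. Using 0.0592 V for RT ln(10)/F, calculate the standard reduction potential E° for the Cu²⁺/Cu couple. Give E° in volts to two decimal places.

+0.34 V

E°cell = (0.0592/n)·log K = (0.0592/2)(37.2) = +1.101 V.
Since Cu²⁺/Cu is the cathode and Zn²⁺/Zn the anode, E°cell = E°(Cu²⁺/Cu) − E°(Zn²⁺/Zn).
So E°(Cu²⁺/Cu) = E°cell + E°(Zn²⁺/Zn) = +1.101 + (-0.76) = +0.34 V.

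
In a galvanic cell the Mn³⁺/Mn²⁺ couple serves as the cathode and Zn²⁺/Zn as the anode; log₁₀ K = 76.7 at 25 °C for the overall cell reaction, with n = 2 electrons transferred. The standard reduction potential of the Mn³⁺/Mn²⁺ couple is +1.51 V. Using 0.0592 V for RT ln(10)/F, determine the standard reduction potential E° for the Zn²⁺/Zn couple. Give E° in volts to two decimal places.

E°cell = (0.0592/n)·log K = (0.0592/2)(76.7) = +2.270 V.
Since Mn³⁺/Mn²⁺ is the cathode and Zn²⁺/Zn the anode, E°cell = E°(Mn³⁺/Mn²⁺) − E°(Zn²⁺/Zn).
So E°(Zn²⁺/Zn) = E°(Mn³⁺/Mn²⁺) − E°cell = (+1.51) − (+2.270) = -0.76 V.

-0.76 V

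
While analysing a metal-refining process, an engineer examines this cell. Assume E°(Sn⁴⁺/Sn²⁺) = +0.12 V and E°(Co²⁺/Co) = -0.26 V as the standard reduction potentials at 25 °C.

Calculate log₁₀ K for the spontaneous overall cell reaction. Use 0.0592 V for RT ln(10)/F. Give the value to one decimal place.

Cathode: Sn⁴⁺/Sn²⁺; anode: Co²⁺/Co. E°cell = +0.38 V, n = 2.
log K = nE°cell / 0.0592 = (2)(+0.38) / 0.0592 = 12.8.

12.8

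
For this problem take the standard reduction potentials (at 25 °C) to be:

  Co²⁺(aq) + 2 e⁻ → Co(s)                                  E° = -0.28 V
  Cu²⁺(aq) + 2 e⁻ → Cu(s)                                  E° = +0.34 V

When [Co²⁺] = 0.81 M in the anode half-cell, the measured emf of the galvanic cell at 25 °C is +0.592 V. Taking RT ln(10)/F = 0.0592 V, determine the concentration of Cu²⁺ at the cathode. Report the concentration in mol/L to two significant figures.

0.092 M

Cu²⁺/Cu is the cathode, Co²⁺/Co the anode: E°cell = +0.62 V, n = 2.
Overall reaction: Cu²⁺(aq) + Co(s) → Cu(s) + Co²⁺(aq); Q = [Co²⁺]^1/[Cu²⁺]^1.
From E = E° − (0.0592/n) log Q: log Q = (E° − E)·n/0.0592 = (+0.62 − (+0.592))·2/0.0592 = 0.9459.
So 1·log[Cu²⁺] = 1·log(0.81) − log Q = -0.0915 − (0.9459) = -1.0374; [Cu²⁺] = 10^(-1.0374) ≈ 0.092 M.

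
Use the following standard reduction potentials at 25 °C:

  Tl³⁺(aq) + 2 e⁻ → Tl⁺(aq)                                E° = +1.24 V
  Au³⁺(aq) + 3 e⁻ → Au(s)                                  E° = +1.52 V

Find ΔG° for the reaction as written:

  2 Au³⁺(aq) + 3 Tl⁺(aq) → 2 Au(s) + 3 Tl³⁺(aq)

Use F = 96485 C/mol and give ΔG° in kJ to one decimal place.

As written, Au³⁺/Au is reduced (cathode) and Tl³⁺/Tl⁺ is oxidised (anode), so E°cell = (+1.52) − (+1.24) = +0.28 V.
Balancing electrons gives n = 6.
ΔG° = −nFE° = −(6)(96485)(+0.28) = -162,095 J = -162.1 kJ.

-162.1 kJ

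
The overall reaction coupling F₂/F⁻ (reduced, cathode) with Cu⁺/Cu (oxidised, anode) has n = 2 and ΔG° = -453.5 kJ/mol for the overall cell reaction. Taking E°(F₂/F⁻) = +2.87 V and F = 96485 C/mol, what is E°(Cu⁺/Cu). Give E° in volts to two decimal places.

E°cell = −ΔG°/(nF) = −(-453.5×10³)/((2)(96485)) = +2.350 V.
Since F₂/F⁻ is the cathode and Cu⁺/Cu the anode, E°cell = E°(F₂/F⁻) − E°(Cu⁺/Cu).
So E°(Cu⁺/Cu) = E°(F₂/F⁻) − E°cell = (+2.87) − (+2.350) = +0.52 V.

+0.52 V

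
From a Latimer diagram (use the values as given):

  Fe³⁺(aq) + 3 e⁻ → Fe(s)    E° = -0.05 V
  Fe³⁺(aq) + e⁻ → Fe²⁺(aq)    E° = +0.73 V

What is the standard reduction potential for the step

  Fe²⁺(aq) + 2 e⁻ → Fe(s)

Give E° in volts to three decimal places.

-0.440 V

Sequential free energies add, so n₃E°₃ = n₁E°₁ + n₂E°₂.
With n₃ = 3, and the known step contributing 1×(+0.73) V, the unknown satisfies 2·E° = 3×(-0.05) − 1×(+0.73) = -0.880.
E° = -0.880 / 2 = -0.440 V.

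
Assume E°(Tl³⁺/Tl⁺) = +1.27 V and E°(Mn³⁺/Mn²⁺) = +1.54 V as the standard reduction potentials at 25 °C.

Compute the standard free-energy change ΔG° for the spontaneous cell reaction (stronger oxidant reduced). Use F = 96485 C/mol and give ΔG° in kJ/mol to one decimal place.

Mn³⁺/Mn²⁺ (E° = +1.54 V) is the cathode; Tl³⁺/Tl⁺ (E° = +1.27 V) is the anode, so E°cell = +0.27 V.
Balancing electrons gives n = 2 (lcm of 1 and 2).
ΔG° = −nFE° = −(2)(96485)(+0.27) = -52,102 J = -52.1 kJ/mol.

-52.1 kJ/mol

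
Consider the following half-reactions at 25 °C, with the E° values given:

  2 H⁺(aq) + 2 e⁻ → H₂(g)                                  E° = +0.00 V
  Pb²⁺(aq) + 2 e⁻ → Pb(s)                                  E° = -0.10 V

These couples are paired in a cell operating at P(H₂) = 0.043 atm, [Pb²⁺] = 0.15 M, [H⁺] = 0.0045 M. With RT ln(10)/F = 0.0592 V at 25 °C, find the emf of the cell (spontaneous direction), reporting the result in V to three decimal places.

+0.026 V

H⁺/H₂ is the cathode (higher E°), Pb²⁺/Pb the anode: E°cell = +0.00 − (-0.10) = +0.10 V, n = 2.
Overall: 2 H⁺(aq) + Pb(s) → H₂(g) + Pb²⁺(aq)
Q = P(H₂)·[Pb²⁺] / ([H⁺]^2); log Q = 2.503.
E = E° − (0.0592/n) log Q = +0.10 − (0.0592/2)(2.503) = +0.026 V.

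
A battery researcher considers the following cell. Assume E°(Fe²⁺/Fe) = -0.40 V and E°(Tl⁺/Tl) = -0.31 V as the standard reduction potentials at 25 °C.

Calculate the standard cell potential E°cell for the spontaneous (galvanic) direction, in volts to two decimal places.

The Tl⁺/Tl couple has the higher reduction potential, so it is the cathode; Fe²⁺/Fe is oxidised at the anode.
E°cell = E°(cathode) − E°(anode) = (-0.31) − (-0.40) = +0.09 V.

+0.09 V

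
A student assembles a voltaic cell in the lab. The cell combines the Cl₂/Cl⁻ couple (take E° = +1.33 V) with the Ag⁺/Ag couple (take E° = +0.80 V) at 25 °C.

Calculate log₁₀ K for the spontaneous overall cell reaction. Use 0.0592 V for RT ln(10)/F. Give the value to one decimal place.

17.9

Cathode: Cl₂/Cl⁻; anode: Ag⁺/Ag. E°cell = +0.53 V, n = 2.
log K = nE°cell / 0.0592 = (2)(+0.53) / 0.0592 = 17.9.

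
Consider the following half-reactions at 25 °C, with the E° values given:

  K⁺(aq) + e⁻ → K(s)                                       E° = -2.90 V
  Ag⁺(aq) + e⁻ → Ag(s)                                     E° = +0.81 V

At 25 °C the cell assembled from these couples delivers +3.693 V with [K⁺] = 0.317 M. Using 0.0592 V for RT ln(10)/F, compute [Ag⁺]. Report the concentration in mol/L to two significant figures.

Ag⁺/Ag is the cathode, K⁺/K the anode: E°cell = +3.71 V, n = 1.
Overall reaction: Ag⁺(aq) + K(s) → Ag(s) + K⁺(aq); Q = [K⁺]^1/[Ag⁺]^1.
From E = E° − (0.0592/n) log Q: log Q = (E° − E)·n/0.0592 = (+3.71 − (+3.693))·1/0.0592 = 0.2872.
So 1·log[Ag⁺] = 1·log(0.317) − log Q = -0.4989 − (0.2872) = -0.7861; [Ag⁺] = 10^(-0.7861) ≈ 0.16 M.

0.16 M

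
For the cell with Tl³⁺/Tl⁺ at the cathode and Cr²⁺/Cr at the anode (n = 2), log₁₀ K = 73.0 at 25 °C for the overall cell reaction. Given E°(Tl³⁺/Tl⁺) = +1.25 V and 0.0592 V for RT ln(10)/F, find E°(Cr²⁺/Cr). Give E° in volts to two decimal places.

E°cell = (0.0592/n)·log K = (0.0592/2)(73.0) = +2.161 V.
Since Tl³⁺/Tl⁺ is the cathode and Cr²⁺/Cr the anode, E°cell = E°(Tl³⁺/Tl⁺) − E°(Cr²⁺/Cr).
So E°(Cr²⁺/Cr) = E°(Tl³⁺/Tl⁺) − E°cell = (+1.25) − (+2.161) = -0.91 V.

-0.91 V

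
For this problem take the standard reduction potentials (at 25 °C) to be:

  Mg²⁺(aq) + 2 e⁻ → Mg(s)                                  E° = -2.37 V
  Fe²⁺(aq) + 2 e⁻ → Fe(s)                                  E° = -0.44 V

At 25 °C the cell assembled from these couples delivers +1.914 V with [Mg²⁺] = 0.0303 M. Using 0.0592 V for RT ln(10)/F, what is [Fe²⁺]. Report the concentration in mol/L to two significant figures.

Fe²⁺/Fe is the cathode, Mg²⁺/Mg the anode: E°cell = +1.93 V, n = 2.
Overall reaction: Fe²⁺(aq) + Mg(s) → Fe(s) + Mg²⁺(aq); Q = [Mg²⁺]^1/[Fe²⁺]^1.
From E = E° − (0.0592/n) log Q: log Q = (E° − E)·n/0.0592 = (+1.93 − (+1.914))·2/0.0592 = 0.5405.
So 1·log[Fe²⁺] = 1·log(0.0303) − log Q = -1.5186 − (0.5405) = -2.0591; [Fe²⁺] = 10^(-2.0591) ≈ 0.0087 M.

0.0087 M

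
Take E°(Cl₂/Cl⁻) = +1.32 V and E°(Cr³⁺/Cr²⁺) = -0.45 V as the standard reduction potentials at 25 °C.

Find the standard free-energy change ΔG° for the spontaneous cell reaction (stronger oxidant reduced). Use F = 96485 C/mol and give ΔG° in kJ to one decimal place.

Cl₂/Cl⁻ (E° = +1.32 V) is the cathode; Cr³⁺/Cr²⁺ (E° = -0.45 V) is the anode, so E°cell = +1.77 V.
Balancing electrons gives n = 2 (lcm of 2 and 1).
ΔG° = −nFE° = −(2)(96485)(+1.77) = -341,557 J = -341.6 kJ.

-341.6 kJ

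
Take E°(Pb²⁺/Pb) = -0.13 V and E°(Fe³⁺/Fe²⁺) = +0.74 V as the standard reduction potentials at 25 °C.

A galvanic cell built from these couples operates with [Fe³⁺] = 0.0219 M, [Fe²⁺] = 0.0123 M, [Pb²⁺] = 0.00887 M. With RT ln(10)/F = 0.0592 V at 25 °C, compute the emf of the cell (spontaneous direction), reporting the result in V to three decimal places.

Fe³⁺/Fe²⁺ is the cathode (higher E°), Pb²⁺/Pb the anode: E°cell = +0.74 − (-0.13) = +0.87 V, n = 2.
Overall: 2 Fe³⁺(aq) + Pb(s) → 2 Fe²⁺(aq) + Pb²⁺(aq)
Q = [Fe²⁺]^2·[Pb²⁺] / ([Fe³⁺]^2); log Q = -2.553.
E = E° − (0.0592/n) log Q = +0.87 − (0.0592/2)(-2.553) = +0.946 V.

+0.946 V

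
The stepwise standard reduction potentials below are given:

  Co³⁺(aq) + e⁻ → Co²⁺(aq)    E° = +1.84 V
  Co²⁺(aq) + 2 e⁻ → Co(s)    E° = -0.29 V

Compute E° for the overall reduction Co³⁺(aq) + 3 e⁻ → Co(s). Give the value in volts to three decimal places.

+0.420 V

Adding the free-energy changes (−nFE°) of the two steps gives −n₃FE°₃ = −n₁FE°₁ − n₂FE°₂.
E°₃ = (1×+1.84 + 2×-0.29) / 3 = (+1.260) / 3 = +0.420 V.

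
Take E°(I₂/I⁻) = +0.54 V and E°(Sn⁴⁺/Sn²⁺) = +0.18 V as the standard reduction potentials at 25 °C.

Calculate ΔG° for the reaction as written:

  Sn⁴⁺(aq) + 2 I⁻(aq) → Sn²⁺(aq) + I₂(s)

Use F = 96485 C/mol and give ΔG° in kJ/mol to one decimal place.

As written, Sn⁴⁺/Sn²⁺ is reduced (cathode) and I₂/I⁻ is oxidised (anode), so E°cell = (+0.18) − (+0.54) = -0.36 V.
Balancing electrons gives n = 2.
ΔG° = −nFE° = −(2)(96485)(-0.36) = 69,469 J = +69.5 kJ/mol.

+69.5 kJ/mol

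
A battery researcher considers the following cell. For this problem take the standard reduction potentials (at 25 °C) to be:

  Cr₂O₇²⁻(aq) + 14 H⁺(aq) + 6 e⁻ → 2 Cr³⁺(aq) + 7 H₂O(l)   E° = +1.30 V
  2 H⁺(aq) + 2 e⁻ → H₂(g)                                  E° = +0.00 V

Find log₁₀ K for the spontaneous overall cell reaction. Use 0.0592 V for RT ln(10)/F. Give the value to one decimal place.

131.8

Cathode: Cr₂O₇²⁻/Cr³⁺; anode: H⁺/H₂. E°cell = +1.30 V, n = 6.
log K = nE°cell / 0.0592 = (6)(+1.30) / 0.0592 = 131.8.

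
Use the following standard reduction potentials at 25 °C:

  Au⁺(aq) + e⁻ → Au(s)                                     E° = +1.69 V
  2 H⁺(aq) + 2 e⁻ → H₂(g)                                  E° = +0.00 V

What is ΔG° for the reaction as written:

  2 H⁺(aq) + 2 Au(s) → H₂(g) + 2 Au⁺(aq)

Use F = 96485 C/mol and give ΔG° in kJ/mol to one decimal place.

+326.1 kJ/mol

As written, H⁺/H₂ is reduced (cathode) and Au⁺/Au is oxidised (anode), so E°cell = (+0.00) − (+1.69) = -1.69 V.
Balancing electrons gives n = 2.
ΔG° = −nFE° = −(2)(96485)(-1.69) = 326,119 J = +326.1 kJ/mol.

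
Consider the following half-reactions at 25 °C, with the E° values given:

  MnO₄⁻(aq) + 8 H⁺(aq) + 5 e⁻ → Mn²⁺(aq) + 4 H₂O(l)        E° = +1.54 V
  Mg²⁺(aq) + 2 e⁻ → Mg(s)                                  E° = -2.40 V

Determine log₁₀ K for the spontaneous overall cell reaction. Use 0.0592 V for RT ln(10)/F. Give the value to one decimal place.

665.5

Cathode: MnO₄⁻/Mn²⁺; anode: Mg²⁺/Mg. E°cell = +3.94 V, n = 10.
log K = nE°cell / 0.0592 = (10)(+3.94) / 0.0592 = 665.5.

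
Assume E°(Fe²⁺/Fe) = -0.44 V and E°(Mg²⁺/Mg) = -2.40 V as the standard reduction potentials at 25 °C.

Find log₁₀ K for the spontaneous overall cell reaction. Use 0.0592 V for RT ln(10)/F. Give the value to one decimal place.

66.2

Cathode: Fe²⁺/Fe; anode: Mg²⁺/Mg. E°cell = +1.96 V, n = 2.
log K = nE°cell / 0.0592 = (2)(+1.96) / 0.0592 = 66.2.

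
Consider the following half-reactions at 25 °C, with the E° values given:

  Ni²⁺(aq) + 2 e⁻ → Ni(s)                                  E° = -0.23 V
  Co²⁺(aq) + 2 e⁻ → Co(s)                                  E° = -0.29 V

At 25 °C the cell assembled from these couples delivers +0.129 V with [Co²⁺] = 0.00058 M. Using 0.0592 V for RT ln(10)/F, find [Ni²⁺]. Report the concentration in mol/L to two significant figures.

0.12 M

Ni²⁺/Ni is the cathode, Co²⁺/Co the anode: E°cell = +0.06 V, n = 2.
Overall reaction: Ni²⁺(aq) + Co(s) → Ni(s) + Co²⁺(aq); Q = [Co²⁺]^1/[Ni²⁺]^1.
From E = E° − (0.0592/n) log Q: log Q = (E° − E)·n/0.0592 = (+0.06 − (+0.129))·2/0.0592 = -2.3311.
So 1·log[Ni²⁺] = 1·log(0.00058) − log Q = -3.2366 − (-2.3311) = -0.9055; [Ni²⁺] = 10^(-0.9055) ≈ 0.12 M.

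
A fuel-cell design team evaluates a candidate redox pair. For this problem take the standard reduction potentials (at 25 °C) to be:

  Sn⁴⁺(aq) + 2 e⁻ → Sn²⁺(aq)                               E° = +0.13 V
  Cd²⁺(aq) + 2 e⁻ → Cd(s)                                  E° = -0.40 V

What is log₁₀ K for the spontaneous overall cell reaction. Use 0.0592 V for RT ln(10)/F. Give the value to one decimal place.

Cathode: Sn⁴⁺/Sn²⁺; anode: Cd²⁺/Cd. E°cell = +0.53 V, n = 2.
log K = nE°cell / 0.0592 = (2)(+0.53) / 0.0592 = 17.9.

17.9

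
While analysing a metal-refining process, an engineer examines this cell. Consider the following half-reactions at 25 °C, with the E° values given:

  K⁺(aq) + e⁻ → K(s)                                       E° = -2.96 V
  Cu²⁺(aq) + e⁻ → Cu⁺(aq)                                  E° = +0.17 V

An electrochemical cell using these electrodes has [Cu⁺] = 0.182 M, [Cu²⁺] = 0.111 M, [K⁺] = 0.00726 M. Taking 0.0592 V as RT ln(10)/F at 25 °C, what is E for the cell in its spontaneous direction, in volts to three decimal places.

Cu²⁺/Cu⁺ is the cathode (higher E°), K⁺/K the anode: E°cell = +0.17 − (-2.96) = +3.13 V, n = 1.
Overall: Cu²⁺(aq) + K(s) → Cu⁺(aq) + K⁺(aq)
Q = [Cu⁺]·[K⁺] / ([Cu²⁺]); log Q = -1.924.
E = E° − (0.0592/n) log Q = +3.13 − (0.0592/1)(-1.924) = +3.244 V.

+3.244 V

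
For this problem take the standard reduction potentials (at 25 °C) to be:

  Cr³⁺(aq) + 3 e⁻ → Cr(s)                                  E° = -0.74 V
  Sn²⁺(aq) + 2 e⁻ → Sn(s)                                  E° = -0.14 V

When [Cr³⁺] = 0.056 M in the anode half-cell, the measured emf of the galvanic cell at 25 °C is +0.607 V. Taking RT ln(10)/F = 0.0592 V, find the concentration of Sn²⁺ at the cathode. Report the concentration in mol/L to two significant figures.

0.25 M

Sn²⁺/Sn is the cathode, Cr³⁺/Cr the anode: E°cell = +0.60 V, n = 6.
Overall reaction: 3 Sn²⁺(aq) + 2 Cr(s) → 3 Sn(s) + 2 Cr³⁺(aq); Q = [Cr³⁺]^2/[Sn²⁺]^3.
From E = E° − (0.0592/n) log Q: log Q = (E° − E)·n/0.0592 = (+0.60 − (+0.607))·6/0.0592 = -0.7095.
So 3·log[Sn²⁺] = 2·log(0.056) − log Q = -2.5036 − (-0.7095) = -1.7941; log[Sn²⁺] = -1.7941 / 3 = -0.5980; [Sn²⁺] = 10^(-0.5980) ≈ 0.25 M.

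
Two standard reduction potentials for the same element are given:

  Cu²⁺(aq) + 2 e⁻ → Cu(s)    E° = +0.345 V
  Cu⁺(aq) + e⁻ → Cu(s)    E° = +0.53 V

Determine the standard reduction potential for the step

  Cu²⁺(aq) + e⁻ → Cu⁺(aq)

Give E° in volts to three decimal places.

Sequential free energies add, so n₃E°₃ = n₁E°₁ + n₂E°₂.
With n₃ = 2, and the known step contributing 1×(+0.53) V, the unknown satisfies 1·E° = 2×(+0.345) − 1×(+0.53) = +0.160.
E° = +0.160 / 1 = +0.160 V.

+0.160 V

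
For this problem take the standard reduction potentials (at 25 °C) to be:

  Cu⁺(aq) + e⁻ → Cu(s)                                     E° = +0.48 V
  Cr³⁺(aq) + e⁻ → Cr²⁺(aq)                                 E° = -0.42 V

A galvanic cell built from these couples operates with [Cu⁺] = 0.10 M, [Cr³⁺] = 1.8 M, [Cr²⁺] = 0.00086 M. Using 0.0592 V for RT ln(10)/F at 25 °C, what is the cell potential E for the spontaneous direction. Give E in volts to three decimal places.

Cu⁺/Cu is the cathode (higher E°), Cr³⁺/Cr²⁺ the anode: E°cell = +0.48 − (-0.42) = +0.90 V, n = 1.
Overall: Cu⁺(aq) + Cr²⁺(aq) → Cu(s) + Cr³⁺(aq)
Q = [Cr³⁺] / ([Cu⁺]·[Cr²⁺]); log Q = 4.321.
E = E° − (0.0592/n) log Q = +0.90 − (0.0592/1)(4.321) = +0.644 V.

+0.644 V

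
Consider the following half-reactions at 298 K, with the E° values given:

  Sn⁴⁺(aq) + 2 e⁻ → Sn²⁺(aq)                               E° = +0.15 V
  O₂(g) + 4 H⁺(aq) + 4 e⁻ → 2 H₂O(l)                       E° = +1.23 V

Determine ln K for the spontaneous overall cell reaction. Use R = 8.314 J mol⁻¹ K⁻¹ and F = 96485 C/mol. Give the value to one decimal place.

Cathode: O₂/H₂O; anode: Sn⁴⁺/Sn²⁺. E°cell = (+1.23) − (+0.15) = +1.08 V, with n = 4.
ΔG° = −nFE° = −RT ln K, so ln K = nFE°/(RT) = (4)(96485)(+1.08) / ((8.314)(298)) = 168.235.

168.2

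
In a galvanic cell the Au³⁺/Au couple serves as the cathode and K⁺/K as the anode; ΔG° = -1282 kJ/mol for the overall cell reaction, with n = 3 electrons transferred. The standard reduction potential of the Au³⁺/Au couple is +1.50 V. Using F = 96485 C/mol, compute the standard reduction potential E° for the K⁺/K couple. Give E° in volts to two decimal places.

E°cell = −ΔG°/(nF) = −(-1282×10³)/((3)(96485)) = +4.429 V.
Since Au³⁺/Au is the cathode and K⁺/K the anode, E°cell = E°(Au³⁺/Au) − E°(K⁺/K).
So E°(K⁺/K) = E°(Au³⁺/Au) − E°cell = (+1.50) − (+4.429) = -2.93 V.

-2.93 V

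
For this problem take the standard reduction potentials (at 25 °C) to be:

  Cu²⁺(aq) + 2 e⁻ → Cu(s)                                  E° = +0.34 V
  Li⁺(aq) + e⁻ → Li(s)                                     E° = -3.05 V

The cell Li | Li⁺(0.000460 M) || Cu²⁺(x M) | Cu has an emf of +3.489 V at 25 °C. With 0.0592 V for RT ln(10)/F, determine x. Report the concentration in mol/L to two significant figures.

Cu²⁺/Cu is the cathode, Li⁺/Li the anode: E°cell = +3.39 V, n = 2.
Overall reaction: Cu²⁺(aq) + 2 Li(s) → Cu(s) + 2 Li⁺(aq); Q = [Li⁺]^2/[Cu²⁺]^1.
From E = E° − (0.0592/n) log Q: log Q = (E° − E)·n/0.0592 = (+3.39 − (+3.489))·2/0.0592 = -3.3446.
So 1·log[Cu²⁺] = 2·log(0.00046) − log Q = -6.6745 − (-3.3446) = -3.3299; [Cu²⁺] = 10^(-3.3299) ≈ 0.00047 M.

0.00047 M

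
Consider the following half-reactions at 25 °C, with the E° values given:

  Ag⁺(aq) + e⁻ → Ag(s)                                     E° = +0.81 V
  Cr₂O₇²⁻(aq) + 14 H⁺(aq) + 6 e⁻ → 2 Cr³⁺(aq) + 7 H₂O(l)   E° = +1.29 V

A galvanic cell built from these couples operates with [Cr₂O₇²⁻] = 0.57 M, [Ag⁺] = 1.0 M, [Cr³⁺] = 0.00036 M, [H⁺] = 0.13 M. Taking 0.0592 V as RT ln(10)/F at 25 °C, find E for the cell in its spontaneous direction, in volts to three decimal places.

+0.423 V

Cr₂O₇²⁻/Cr³⁺ is the cathode (higher E°), Ag⁺/Ag the anode: E°cell = +1.29 − (+0.81) = +0.48 V, n = 6.
Overall: Cr₂O₇²⁻(aq) + 14 H⁺(aq) + 6 Ag(s) → 2 Cr³⁺(aq) + 7 H₂O(l) + 6 Ag⁺(aq)
Q = [Cr³⁺]^2·[Ag⁺]^6 / ([Cr₂O₇²⁻]·[H⁺]^14); log Q = 5.762.
E = E° − (0.0592/n) log Q = +0.48 − (0.0592/6)(5.762) = +0.423 V.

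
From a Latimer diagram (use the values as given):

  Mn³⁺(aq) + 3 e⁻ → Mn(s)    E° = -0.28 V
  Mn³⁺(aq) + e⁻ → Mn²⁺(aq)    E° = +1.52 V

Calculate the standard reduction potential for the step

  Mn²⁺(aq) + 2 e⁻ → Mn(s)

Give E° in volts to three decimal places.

Sequential free energies add, so n₃E°₃ = n₁E°₁ + n₂E°₂.
With n₃ = 3, and the known step contributing 1×(+1.52) V, the unknown satisfies 2·E° = 3×(-0.28) − 1×(+1.52) = -2.360.
E° = -2.360 / 2 = -1.180 V.

-1.180 V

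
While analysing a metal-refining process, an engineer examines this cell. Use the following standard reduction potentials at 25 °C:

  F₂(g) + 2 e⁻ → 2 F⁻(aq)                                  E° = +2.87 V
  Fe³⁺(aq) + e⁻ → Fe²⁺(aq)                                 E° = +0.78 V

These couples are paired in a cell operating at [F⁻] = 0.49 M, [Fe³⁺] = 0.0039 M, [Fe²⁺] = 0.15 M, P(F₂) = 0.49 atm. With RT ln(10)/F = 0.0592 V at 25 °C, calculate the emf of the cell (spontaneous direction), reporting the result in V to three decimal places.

F₂/F⁻ is the cathode (higher E°), Fe³⁺/Fe²⁺ the anode: E°cell = +2.87 − (+0.78) = +2.09 V, n = 2.
Overall: F₂(g) + 2 Fe²⁺(aq) → 2 F⁻(aq) + 2 Fe³⁺(aq)
Q = [F⁻]^2·[Fe³⁺]^2 / (P(F₂)·[Fe²⁺]^2); log Q = -3.480.
E = E° − (0.0592/n) log Q = +2.09 − (0.0592/2)(-3.480) = +2.193 V.

+2.193 V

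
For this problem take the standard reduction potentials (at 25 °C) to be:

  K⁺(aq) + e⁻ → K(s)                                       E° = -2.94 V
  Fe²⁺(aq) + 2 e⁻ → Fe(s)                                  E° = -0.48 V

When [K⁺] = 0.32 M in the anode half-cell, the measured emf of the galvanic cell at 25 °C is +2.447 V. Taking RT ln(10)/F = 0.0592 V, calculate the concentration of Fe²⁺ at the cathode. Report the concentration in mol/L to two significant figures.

0.037 M

Fe²⁺/Fe is the cathode, K⁺/K the anode: E°cell = +2.46 V, n = 2.
Overall reaction: Fe²⁺(aq) + 2 K(s) → Fe(s) + 2 K⁺(aq); Q = [K⁺]^2/[Fe²⁺]^1.
From E = E° − (0.0592/n) log Q: log Q = (E° − E)·n/0.0592 = (+2.46 − (+2.447))·2/0.0592 = 0.4392.
So 1·log[Fe²⁺] = 2·log(0.32) − log Q = -0.9897 − (0.4392) = -1.4289; [Fe²⁺] = 10^(-1.4289) ≈ 0.037 M.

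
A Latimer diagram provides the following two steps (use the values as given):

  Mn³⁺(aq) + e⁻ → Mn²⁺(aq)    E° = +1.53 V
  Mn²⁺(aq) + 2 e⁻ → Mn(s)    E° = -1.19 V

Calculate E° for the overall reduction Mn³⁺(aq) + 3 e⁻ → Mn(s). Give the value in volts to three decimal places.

-0.283 V

Adding the free-energy changes (−nFE°) of the two steps gives −n₃FE°₃ = −n₁FE°₁ − n₂FE°₂.
E°₃ = (1×+1.53 + 2×-1.19) / 3 = (-0.850) / 3 = -0.283 V.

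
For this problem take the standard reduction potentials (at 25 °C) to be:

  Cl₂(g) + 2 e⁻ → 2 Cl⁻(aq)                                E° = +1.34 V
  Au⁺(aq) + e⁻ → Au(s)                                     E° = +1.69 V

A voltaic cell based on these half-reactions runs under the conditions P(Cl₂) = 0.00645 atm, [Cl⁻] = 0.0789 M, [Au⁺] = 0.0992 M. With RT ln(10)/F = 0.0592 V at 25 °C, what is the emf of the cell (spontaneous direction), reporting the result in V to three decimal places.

Au⁺/Au is the cathode (higher E°), Cl₂/Cl⁻ the anode: E°cell = +1.69 − (+1.34) = +0.35 V, n = 2.
Overall: 2 Au⁺(aq) + 2 Cl⁻(aq) → 2 Au(s) + Cl₂(g)
Q = P(Cl₂) / ([Au⁺]^2·[Cl⁻]^2); log Q = 2.022.
E = E° − (0.0592/n) log Q = +0.35 − (0.0592/2)(2.022) = +0.290 V.

+0.290 V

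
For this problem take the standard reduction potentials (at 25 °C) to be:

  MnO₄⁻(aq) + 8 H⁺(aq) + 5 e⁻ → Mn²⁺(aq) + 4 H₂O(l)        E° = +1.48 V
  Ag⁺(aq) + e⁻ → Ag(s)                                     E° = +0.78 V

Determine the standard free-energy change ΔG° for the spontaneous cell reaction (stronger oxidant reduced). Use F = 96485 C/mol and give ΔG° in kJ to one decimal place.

MnO₄⁻/Mn²⁺ (E° = +1.48 V) is the cathode; Ag⁺/Ag (E° = +0.78 V) is the anode, so E°cell = +0.70 V.
Balancing electrons gives n = 5 (lcm of 5 and 1).
ΔG° = −nFE° = −(5)(96485)(+0.70) = -337,698 J = -337.7 kJ.

-337.7 kJ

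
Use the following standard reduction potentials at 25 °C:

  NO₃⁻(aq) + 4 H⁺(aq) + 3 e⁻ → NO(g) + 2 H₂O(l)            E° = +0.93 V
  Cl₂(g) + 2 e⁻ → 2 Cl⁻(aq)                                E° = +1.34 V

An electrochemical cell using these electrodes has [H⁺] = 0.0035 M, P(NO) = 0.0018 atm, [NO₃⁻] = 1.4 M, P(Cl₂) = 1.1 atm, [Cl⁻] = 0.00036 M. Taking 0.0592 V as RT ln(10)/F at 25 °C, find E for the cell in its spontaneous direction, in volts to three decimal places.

Cl₂/Cl⁻ is the cathode (higher E°), NO₃⁻/NO the anode: E°cell = +1.34 − (+0.93) = +0.41 V, n = 6.
Overall: 3 Cl₂(g) + 2 NO(g) + 4 H₂O(l) → 6 Cl⁻(aq) + 2 NO₃⁻(aq) + 8 H⁺(aq)
Q = [Cl⁻]^6·[NO₃⁻]^2·[H⁺]^8 / (P(Cl₂)^3·P(NO)^2); log Q = -34.652.
E = E° − (0.0592/n) log Q = +0.41 − (0.0592/6)(-34.652) = +0.752 V.

+0.752 V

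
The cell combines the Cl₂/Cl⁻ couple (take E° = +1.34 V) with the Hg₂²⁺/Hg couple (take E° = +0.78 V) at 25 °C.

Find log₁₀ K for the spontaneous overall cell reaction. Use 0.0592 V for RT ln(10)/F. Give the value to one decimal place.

Cathode: Cl₂/Cl⁻; anode: Hg₂²⁺/Hg. E°cell = +0.56 V, n = 2.
log K = nE°cell / 0.0592 = (2)(+0.56) / 0.0592 = 18.9.

18.9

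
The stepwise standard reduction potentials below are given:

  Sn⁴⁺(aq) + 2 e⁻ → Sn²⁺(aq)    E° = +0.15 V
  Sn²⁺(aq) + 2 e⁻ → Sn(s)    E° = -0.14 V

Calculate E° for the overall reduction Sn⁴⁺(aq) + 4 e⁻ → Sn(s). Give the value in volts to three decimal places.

Adding the free-energy changes (−nFE°) of the two steps gives −n₃FE°₃ = −n₁FE°₁ − n₂FE°₂.
E°₃ = (2×+0.15 + 2×-0.14) / 4 = (+0.020) / 4 = +0.005 V.

+0.005 V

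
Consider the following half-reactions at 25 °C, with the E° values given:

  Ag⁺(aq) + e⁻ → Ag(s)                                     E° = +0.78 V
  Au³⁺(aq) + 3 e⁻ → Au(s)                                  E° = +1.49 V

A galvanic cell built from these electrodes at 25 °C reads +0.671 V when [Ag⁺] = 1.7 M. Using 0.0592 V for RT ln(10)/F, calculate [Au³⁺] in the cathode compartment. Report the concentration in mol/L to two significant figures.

Au³⁺/Au is the cathode, Ag⁺/Ag the anode: E°cell = +0.71 V, n = 3.
Overall reaction: Au³⁺(aq) + 3 Ag(s) → Au(s) + 3 Ag⁺(aq); Q = [Ag⁺]^3/[Au³⁺]^1.
From E = E° − (0.0592/n) log Q: log Q = (E° − E)·n/0.0592 = (+0.71 − (+0.671))·3/0.0592 = 1.9764.
So 1·log[Au³⁺] = 3·log(1.7) − log Q = 0.6913 − (1.9764) = -1.2851; [Au³⁺] = 10^(-1.2851) ≈ 0.052 M.

0.052 M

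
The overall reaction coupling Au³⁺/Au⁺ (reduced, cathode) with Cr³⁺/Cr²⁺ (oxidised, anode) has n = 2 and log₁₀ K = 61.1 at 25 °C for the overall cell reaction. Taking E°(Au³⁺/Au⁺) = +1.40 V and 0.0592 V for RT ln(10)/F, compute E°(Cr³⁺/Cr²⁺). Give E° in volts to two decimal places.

-0.41 V

E°cell = (0.0592/n)·log K = (0.0592/2)(61.1) = +1.809 V.
Since Au³⁺/Au⁺ is the cathode and Cr³⁺/Cr²⁺ the anode, E°cell = E°(Au³⁺/Au⁺) − E°(Cr³⁺/Cr²⁺).
So E°(Cr³⁺/Cr²⁺) = E°(Au³⁺/Au⁺) − E°cell = (+1.40) − (+1.809) = -0.41 V.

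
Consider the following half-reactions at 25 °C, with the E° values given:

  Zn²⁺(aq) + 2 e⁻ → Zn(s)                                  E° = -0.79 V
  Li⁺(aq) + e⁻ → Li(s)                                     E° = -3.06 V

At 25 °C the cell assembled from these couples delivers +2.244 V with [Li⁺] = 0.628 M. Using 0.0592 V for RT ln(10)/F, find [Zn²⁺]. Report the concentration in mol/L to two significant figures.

0.052 M

Zn²⁺/Zn is the cathode, Li⁺/Li the anode: E°cell = +2.27 V, n = 2.
Overall reaction: Zn²⁺(aq) + 2 Li(s) → Zn(s) + 2 Li⁺(aq); Q = [Li⁺]^2/[Zn²⁺]^1.
From E = E° − (0.0592/n) log Q: log Q = (E° − E)·n/0.0592 = (+2.27 − (+2.244))·2/0.0592 = 0.8784.
So 1·log[Zn²⁺] = 2·log(0.628) − log Q = -0.4041 − (0.8784) = -1.2825; [Zn²⁺] = 10^(-1.2825) ≈ 0.052 M.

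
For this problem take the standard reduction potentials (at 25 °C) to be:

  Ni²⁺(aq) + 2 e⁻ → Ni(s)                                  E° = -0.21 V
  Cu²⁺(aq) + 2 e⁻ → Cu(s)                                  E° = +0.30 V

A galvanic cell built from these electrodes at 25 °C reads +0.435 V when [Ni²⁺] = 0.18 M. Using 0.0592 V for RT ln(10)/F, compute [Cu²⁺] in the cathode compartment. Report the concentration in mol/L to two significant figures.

0.00053 M

Cu²⁺/Cu is the cathode, Ni²⁺/Ni the anode: E°cell = +0.51 V, n = 2.
Overall reaction: Cu²⁺(aq) + Ni(s) → Cu(s) + Ni²⁺(aq); Q = [Ni²⁺]^1/[Cu²⁺]^1.
From E = E° − (0.0592/n) log Q: log Q = (E° − E)·n/0.0592 = (+0.51 − (+0.435))·2/0.0592 = 2.5338.
So 1·log[Cu²⁺] = 1·log(0.18) − log Q = -0.7447 − (2.5338) = -3.2785; [Cu²⁺] = 10^(-3.2785) ≈ 0.00053 M.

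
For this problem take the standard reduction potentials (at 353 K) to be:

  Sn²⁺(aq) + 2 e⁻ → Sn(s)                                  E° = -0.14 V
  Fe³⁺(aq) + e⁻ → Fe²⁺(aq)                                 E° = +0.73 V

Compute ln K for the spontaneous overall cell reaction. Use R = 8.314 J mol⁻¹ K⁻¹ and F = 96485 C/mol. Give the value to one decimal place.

Cathode: Fe³⁺/Fe²⁺; anode: Sn²⁺/Sn. E°cell = (+0.73) − (-0.14) = +0.87 V, with n = 2.
ΔG° = −nFE° = −RT ln K, so ln K = nFE°/(RT) = (2)(96485)(+0.87) / ((8.314)(353)) = 57.204.

57.2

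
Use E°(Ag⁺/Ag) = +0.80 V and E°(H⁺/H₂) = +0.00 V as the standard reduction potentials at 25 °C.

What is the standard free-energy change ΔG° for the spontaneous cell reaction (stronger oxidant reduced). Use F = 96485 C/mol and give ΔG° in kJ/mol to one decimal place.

Ag⁺/Ag (E° = +0.80 V) is the cathode; H⁺/H₂ (E° = +0.00 V) is the anode, so E°cell = +0.80 V.
Balancing electrons gives n = 2 (lcm of 1 and 2).
ΔG° = −nFE° = −(2)(96485)(+0.80) = -154,376 J = -154.4 kJ/mol.

-154.4 kJ/mol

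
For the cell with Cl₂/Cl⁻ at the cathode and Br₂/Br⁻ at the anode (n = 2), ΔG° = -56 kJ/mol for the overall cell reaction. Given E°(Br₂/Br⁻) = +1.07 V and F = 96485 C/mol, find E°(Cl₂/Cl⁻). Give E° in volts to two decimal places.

E°cell = −ΔG°/(nF) = −(-56×10³)/((2)(96485)) = +0.290 V.
Since Cl₂/Cl⁻ is the cathode and Br₂/Br⁻ the anode, E°cell = E°(Cl₂/Cl⁻) − E°(Br₂/Br⁻).
So E°(Cl₂/Cl⁻) = E°cell + E°(Br₂/Br⁻) = +0.290 + (+1.07) = +1.36 V.

+1.36 V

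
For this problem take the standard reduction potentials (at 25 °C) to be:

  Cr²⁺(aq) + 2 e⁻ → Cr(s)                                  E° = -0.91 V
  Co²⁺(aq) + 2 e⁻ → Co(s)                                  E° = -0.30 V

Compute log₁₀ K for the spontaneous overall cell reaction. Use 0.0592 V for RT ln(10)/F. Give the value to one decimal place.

Cathode: Co²⁺/Co; anode: Cr²⁺/Cr. E°cell = +0.61 V, n = 2.
log K = nE°cell / 0.0592 = (2)(+0.61) / 0.0592 = 20.6.

20.6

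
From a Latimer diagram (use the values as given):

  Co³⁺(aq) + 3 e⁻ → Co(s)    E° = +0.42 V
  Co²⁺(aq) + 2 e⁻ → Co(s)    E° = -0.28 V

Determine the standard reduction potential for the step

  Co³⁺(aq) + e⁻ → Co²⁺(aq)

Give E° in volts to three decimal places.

+1.820 V

Sequential free energies add, so n₃E°₃ = n₁E°₁ + n₂E°₂.
With n₃ = 3, and the known step contributing 2×(-0.28) V, the unknown satisfies 1·E° = 3×(+0.42) − 2×(-0.28) = +1.820.
E° = +1.820 / 1 = +1.820 V.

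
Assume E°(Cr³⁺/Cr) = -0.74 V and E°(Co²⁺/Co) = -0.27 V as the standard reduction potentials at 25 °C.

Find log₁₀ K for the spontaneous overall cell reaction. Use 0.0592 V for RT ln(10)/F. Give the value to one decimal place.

47.6

Cathode: Co²⁺/Co; anode: Cr³⁺/Cr. E°cell = +0.47 V, n = 6.
log K = nE°cell / 0.0592 = (6)(+0.47) / 0.0592 = 47.6.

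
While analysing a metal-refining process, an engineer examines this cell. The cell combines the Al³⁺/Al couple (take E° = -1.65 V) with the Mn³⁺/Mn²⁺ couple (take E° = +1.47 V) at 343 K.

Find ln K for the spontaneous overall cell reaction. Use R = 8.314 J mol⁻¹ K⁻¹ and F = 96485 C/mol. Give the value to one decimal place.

316.7

Cathode: Mn³⁺/Mn²⁺; anode: Al³⁺/Al. E°cell = (+1.47) − (-1.65) = +3.12 V, with n = 3.
ΔG° = −nFE° = −RT ln K, so ln K = nFE°/(RT) = (3)(96485)(+3.12) / ((8.314)(343)) = 316.688.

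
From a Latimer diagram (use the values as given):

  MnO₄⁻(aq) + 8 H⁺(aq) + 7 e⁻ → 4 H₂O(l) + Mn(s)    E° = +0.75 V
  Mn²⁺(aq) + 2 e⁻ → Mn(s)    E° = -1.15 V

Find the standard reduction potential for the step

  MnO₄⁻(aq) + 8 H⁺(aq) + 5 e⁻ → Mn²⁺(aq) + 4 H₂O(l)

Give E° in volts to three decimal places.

Sequential free energies add, so n₃E°₃ = n₁E°₁ + n₂E°₂.
With n₃ = 7, and the known step contributing 2×(-1.15) V, the unknown satisfies 5·E° = 7×(+0.75) − 2×(-1.15) = +7.550.
E° = +7.550 / 5 = +1.510 V.

+1.510 V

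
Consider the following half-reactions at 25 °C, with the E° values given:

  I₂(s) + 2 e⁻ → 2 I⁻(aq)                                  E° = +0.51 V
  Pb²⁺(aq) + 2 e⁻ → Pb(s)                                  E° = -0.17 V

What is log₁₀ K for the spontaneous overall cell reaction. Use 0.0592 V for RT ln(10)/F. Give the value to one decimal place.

23.0

Cathode: I₂/I⁻; anode: Pb²⁺/Pb. E°cell = +0.68 V, n = 2.
log K = nE°cell / 0.0592 = (2)(+0.68) / 0.0592 = 23.0.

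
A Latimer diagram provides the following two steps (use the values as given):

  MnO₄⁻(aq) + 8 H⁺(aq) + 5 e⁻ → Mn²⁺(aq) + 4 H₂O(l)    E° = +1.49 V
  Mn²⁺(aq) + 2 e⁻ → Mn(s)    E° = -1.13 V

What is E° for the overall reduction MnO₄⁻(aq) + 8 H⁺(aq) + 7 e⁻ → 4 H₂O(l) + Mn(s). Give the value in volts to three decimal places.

Adding the free-energy changes (−nFE°) of the two steps gives −n₃FE°₃ = −n₁FE°₁ − n₂FE°₂.
E°₃ = (5×+1.49 + 2×-1.13) / 7 = (+5.190) / 7 = +0.741 V.
E° values themselves are not directly additive — weighting by electron count is essential.

+0.741 V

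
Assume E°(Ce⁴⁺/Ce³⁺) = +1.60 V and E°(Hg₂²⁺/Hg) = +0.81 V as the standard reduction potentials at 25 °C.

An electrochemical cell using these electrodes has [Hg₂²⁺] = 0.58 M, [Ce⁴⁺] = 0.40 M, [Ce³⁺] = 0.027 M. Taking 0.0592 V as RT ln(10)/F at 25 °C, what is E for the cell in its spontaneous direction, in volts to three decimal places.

Ce⁴⁺/Ce³⁺ is the cathode (higher E°), Hg₂²⁺/Hg the anode: E°cell = +1.60 − (+0.81) = +0.79 V, n = 2.
Overall: 2 Ce⁴⁺(aq) + 2 Hg(l) → 2 Ce³⁺(aq) + Hg₂²⁺(aq)
Q = [Ce³⁺]^2·[Hg₂²⁺] / ([Ce⁴⁺]^2); log Q = -2.578.
E = E° − (0.0592/n) log Q = +0.79 − (0.0592/2)(-2.578) = +0.866 V.

+0.866 V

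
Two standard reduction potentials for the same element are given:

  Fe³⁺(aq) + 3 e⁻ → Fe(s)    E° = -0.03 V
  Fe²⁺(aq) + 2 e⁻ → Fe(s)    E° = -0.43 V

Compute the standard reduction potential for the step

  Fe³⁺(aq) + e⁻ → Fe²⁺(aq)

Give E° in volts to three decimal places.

Sequential free energies add, so n₃E°₃ = n₁E°₁ + n₂E°₂.
With n₃ = 3, and the known step contributing 2×(-0.43) V, the unknown satisfies 1·E° = 3×(-0.03) − 2×(-0.43) = +0.770.
E° = +0.770 / 1 = +0.770 V.

+0.770 V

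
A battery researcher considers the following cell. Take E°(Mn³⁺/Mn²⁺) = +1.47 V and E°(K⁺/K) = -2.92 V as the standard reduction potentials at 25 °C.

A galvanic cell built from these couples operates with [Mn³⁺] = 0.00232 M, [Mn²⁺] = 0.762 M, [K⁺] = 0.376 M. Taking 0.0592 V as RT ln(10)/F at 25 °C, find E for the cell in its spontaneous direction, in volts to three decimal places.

Mn³⁺/Mn²⁺ is the cathode (higher E°), K⁺/K the anode: E°cell = +1.47 − (-2.92) = +4.39 V, n = 1.
Overall: Mn³⁺(aq) + K(s) → Mn²⁺(aq) + K⁺(aq)
Q = [Mn²⁺]·[K⁺] / ([Mn³⁺]); log Q = 2.092.
E = E° − (0.0592/n) log Q = +4.39 − (0.0592/1)(2.092) = +4.266 V.

+4.266 V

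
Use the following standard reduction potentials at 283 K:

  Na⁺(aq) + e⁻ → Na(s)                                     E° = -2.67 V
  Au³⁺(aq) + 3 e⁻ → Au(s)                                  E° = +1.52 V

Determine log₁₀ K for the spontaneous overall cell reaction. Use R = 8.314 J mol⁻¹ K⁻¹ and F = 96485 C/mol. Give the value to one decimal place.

223.9

Cathode: Au³⁺/Au; anode: Na⁺/Na. E°cell = (+1.52) − (-2.67) = +4.19 V, with n = 3.
ΔG° = −nFE° = −RT ln K, so ln K = nFE°/(RT) = (3)(96485)(+4.19) / ((8.314)(283)) = 515.464.
log₁₀ K = 515.464 / ln 10 = 223.9.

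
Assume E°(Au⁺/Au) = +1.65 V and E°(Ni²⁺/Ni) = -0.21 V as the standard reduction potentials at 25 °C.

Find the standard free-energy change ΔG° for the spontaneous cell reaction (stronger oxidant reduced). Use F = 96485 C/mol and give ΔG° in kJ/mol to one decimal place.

-358.9 kJ/mol

Au⁺/Au (E° = +1.65 V) is the cathode; Ni²⁺/Ni (E° = -0.21 V) is the anode, so E°cell = +1.86 V.
Balancing electrons gives n = 2 (lcm of 1 and 2).
ΔG° = −nFE° = −(2)(96485)(+1.86) = -358,924 J = -358.9 kJ/mol.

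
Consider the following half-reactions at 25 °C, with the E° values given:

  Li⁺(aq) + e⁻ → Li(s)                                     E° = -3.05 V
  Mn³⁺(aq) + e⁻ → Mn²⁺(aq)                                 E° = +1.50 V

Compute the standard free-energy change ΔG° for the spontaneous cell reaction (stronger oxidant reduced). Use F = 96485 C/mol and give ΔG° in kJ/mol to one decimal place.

-439.0 kJ/mol

Mn³⁺/Mn²⁺ (E° = +1.50 V) is the cathode; Li⁺/Li (E° = -3.05 V) is the anode, so E°cell = +4.55 V.
Balancing electrons gives n = 1 (lcm of 1 and 1).
ΔG° = −nFE° = −(1)(96485)(+4.55) = -439,007 J = -439.0 kJ/mol.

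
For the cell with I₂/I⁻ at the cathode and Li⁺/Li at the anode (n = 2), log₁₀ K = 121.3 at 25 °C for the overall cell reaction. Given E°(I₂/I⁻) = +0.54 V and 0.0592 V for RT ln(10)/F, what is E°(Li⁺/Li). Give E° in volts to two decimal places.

E°cell = (0.0592/n)·log K = (0.0592/2)(121.3) = +3.590 V.
Since I₂/I⁻ is the cathode and Li⁺/Li the anode, E°cell = E°(I₂/I⁻) − E°(Li⁺/Li).
So E°(Li⁺/Li) = E°(I₂/I⁻) − E°cell = (+0.54) − (+3.590) = -3.05 V.

-3.05 V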